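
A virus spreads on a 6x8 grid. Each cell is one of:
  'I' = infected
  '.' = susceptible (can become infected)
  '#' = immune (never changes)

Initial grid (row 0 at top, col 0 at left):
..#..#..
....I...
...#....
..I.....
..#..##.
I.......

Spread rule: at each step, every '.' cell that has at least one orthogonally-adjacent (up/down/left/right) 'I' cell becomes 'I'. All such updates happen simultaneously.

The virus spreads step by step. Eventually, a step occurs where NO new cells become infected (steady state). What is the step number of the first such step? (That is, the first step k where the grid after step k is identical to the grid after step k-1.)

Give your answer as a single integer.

Step 0 (initial): 3 infected
Step 1: +9 new -> 12 infected
Step 2: +10 new -> 22 infected
Step 3: +8 new -> 30 infected
Step 4: +6 new -> 36 infected
Step 5: +3 new -> 39 infected
Step 6: +2 new -> 41 infected
Step 7: +1 new -> 42 infected
Step 8: +0 new -> 42 infected

Answer: 8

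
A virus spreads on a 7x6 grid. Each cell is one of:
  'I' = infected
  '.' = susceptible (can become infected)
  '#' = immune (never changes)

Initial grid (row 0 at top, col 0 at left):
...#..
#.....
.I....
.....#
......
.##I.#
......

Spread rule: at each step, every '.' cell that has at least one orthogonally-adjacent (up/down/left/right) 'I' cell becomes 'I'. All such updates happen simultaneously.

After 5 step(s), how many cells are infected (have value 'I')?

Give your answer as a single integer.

Answer: 35

Derivation:
Step 0 (initial): 2 infected
Step 1: +7 new -> 9 infected
Step 2: +11 new -> 20 infected
Step 3: +9 new -> 29 infected
Step 4: +4 new -> 33 infected
Step 5: +2 new -> 35 infected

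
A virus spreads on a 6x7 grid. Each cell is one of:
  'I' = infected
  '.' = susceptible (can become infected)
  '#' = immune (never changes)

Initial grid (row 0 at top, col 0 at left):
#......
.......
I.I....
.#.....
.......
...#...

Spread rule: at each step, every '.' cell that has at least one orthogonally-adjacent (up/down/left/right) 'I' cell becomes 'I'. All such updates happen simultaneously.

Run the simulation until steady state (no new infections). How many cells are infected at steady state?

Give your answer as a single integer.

Answer: 39

Derivation:
Step 0 (initial): 2 infected
Step 1: +6 new -> 8 infected
Step 2: +7 new -> 15 infected
Step 3: +9 new -> 24 infected
Step 4: +6 new -> 30 infected
Step 5: +5 new -> 35 infected
Step 6: +3 new -> 38 infected
Step 7: +1 new -> 39 infected
Step 8: +0 new -> 39 infected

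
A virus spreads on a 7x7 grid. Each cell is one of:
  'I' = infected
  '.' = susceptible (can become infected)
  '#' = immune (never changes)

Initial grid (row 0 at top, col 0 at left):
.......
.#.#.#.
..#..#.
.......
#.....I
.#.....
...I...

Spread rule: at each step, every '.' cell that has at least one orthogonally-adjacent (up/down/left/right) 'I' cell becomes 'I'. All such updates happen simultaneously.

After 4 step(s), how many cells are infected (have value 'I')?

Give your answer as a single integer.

Answer: 29

Derivation:
Step 0 (initial): 2 infected
Step 1: +6 new -> 8 infected
Step 2: +10 new -> 18 infected
Step 3: +5 new -> 23 infected
Step 4: +6 new -> 29 infected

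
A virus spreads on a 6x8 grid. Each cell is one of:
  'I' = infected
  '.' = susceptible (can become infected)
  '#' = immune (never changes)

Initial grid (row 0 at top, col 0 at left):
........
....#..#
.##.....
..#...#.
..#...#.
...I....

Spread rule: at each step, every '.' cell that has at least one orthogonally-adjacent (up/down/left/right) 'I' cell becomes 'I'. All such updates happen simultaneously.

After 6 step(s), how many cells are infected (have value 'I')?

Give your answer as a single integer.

Answer: 32

Derivation:
Step 0 (initial): 1 infected
Step 1: +3 new -> 4 infected
Step 2: +4 new -> 8 infected
Step 3: +6 new -> 14 infected
Step 4: +6 new -> 20 infected
Step 5: +5 new -> 25 infected
Step 6: +7 new -> 32 infected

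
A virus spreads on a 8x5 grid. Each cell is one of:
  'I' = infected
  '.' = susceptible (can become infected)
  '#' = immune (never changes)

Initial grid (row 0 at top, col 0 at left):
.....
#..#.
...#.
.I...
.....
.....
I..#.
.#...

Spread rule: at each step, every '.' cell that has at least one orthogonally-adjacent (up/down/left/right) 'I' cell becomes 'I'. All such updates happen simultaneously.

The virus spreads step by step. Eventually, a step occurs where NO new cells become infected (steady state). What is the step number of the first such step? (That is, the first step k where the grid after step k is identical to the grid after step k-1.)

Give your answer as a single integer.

Step 0 (initial): 2 infected
Step 1: +7 new -> 9 infected
Step 2: +8 new -> 17 infected
Step 3: +6 new -> 23 infected
Step 4: +6 new -> 29 infected
Step 5: +4 new -> 33 infected
Step 6: +2 new -> 35 infected
Step 7: +0 new -> 35 infected

Answer: 7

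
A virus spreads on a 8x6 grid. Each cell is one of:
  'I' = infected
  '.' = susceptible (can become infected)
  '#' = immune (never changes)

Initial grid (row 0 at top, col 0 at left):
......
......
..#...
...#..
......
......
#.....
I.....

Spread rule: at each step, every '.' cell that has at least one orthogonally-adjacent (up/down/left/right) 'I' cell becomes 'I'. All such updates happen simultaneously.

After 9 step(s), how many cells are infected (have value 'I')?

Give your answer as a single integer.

Step 0 (initial): 1 infected
Step 1: +1 new -> 2 infected
Step 2: +2 new -> 4 infected
Step 3: +3 new -> 7 infected
Step 4: +5 new -> 12 infected
Step 5: +6 new -> 18 infected
Step 6: +6 new -> 24 infected
Step 7: +4 new -> 28 infected
Step 8: +5 new -> 33 infected
Step 9: +5 new -> 38 infected

Answer: 38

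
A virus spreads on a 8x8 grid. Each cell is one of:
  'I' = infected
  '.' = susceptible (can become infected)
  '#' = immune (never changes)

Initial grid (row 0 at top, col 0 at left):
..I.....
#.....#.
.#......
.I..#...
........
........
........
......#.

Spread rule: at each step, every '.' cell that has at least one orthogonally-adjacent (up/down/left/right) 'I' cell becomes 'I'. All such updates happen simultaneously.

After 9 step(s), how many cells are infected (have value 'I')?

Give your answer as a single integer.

Answer: 58

Derivation:
Step 0 (initial): 2 infected
Step 1: +6 new -> 8 infected
Step 2: +10 new -> 18 infected
Step 3: +7 new -> 25 infected
Step 4: +8 new -> 33 infected
Step 5: +7 new -> 40 infected
Step 6: +7 new -> 47 infected
Step 7: +6 new -> 53 infected
Step 8: +4 new -> 57 infected
Step 9: +1 new -> 58 infected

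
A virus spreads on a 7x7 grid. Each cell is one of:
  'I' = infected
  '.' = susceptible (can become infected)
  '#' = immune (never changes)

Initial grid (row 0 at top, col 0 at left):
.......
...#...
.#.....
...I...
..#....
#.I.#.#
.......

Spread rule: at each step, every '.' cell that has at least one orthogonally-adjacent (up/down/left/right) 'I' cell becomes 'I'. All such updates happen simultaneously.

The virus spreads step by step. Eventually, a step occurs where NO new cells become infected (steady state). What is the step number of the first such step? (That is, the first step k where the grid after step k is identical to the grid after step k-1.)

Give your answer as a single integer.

Answer: 7

Derivation:
Step 0 (initial): 2 infected
Step 1: +7 new -> 9 infected
Step 2: +8 new -> 17 infected
Step 3: +9 new -> 26 infected
Step 4: +9 new -> 35 infected
Step 5: +6 new -> 41 infected
Step 6: +2 new -> 43 infected
Step 7: +0 new -> 43 infected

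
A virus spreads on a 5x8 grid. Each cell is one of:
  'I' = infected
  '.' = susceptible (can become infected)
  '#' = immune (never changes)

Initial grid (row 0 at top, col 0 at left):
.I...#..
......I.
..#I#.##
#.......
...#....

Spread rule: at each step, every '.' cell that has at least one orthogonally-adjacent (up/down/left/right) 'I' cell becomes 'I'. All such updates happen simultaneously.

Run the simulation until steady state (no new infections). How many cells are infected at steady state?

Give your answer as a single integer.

Answer: 33

Derivation:
Step 0 (initial): 3 infected
Step 1: +8 new -> 11 infected
Step 2: +9 new -> 20 infected
Step 3: +6 new -> 26 infected
Step 4: +3 new -> 29 infected
Step 5: +3 new -> 32 infected
Step 6: +1 new -> 33 infected
Step 7: +0 new -> 33 infected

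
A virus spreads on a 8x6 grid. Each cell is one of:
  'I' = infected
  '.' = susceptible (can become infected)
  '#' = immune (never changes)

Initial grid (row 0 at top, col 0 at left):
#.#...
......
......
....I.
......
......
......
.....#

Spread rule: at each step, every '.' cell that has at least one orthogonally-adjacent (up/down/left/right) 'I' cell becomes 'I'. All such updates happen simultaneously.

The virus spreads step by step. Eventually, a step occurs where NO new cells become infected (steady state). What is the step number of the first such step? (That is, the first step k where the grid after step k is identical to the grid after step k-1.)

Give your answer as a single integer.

Step 0 (initial): 1 infected
Step 1: +4 new -> 5 infected
Step 2: +7 new -> 12 infected
Step 3: +9 new -> 21 infected
Step 4: +10 new -> 31 infected
Step 5: +6 new -> 37 infected
Step 6: +5 new -> 42 infected
Step 7: +2 new -> 44 infected
Step 8: +1 new -> 45 infected
Step 9: +0 new -> 45 infected

Answer: 9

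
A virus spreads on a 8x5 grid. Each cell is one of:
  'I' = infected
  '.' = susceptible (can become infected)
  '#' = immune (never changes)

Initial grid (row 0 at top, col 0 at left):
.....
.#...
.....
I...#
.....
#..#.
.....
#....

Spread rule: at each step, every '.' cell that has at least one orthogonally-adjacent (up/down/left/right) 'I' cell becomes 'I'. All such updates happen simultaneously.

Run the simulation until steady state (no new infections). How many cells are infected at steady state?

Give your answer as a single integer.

Step 0 (initial): 1 infected
Step 1: +3 new -> 4 infected
Step 2: +4 new -> 8 infected
Step 3: +5 new -> 13 infected
Step 4: +6 new -> 19 infected
Step 5: +7 new -> 26 infected
Step 6: +5 new -> 31 infected
Step 7: +3 new -> 34 infected
Step 8: +1 new -> 35 infected
Step 9: +0 new -> 35 infected

Answer: 35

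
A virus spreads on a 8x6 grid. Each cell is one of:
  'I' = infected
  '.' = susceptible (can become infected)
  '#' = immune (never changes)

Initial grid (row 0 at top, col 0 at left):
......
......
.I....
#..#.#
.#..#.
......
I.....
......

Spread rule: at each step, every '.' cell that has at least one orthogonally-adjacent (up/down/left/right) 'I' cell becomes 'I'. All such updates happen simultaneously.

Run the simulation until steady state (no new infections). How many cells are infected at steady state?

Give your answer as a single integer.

Answer: 43

Derivation:
Step 0 (initial): 2 infected
Step 1: +7 new -> 9 infected
Step 2: +9 new -> 18 infected
Step 3: +8 new -> 26 infected
Step 4: +8 new -> 34 infected
Step 5: +5 new -> 39 infected
Step 6: +3 new -> 42 infected
Step 7: +1 new -> 43 infected
Step 8: +0 new -> 43 infected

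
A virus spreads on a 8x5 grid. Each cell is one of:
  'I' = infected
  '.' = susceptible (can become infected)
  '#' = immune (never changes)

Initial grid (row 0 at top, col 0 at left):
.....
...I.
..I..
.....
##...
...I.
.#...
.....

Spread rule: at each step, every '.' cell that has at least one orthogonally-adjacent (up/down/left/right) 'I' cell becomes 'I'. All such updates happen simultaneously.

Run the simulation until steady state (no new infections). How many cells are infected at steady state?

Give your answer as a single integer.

Answer: 37

Derivation:
Step 0 (initial): 3 infected
Step 1: +10 new -> 13 infected
Step 2: +13 new -> 26 infected
Step 3: +7 new -> 33 infected
Step 4: +3 new -> 36 infected
Step 5: +1 new -> 37 infected
Step 6: +0 new -> 37 infected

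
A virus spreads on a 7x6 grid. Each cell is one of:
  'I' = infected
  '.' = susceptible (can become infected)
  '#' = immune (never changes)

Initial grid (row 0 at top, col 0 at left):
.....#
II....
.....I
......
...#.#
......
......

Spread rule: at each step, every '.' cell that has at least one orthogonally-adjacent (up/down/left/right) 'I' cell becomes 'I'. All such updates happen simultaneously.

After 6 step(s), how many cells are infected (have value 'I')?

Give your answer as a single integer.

Step 0 (initial): 3 infected
Step 1: +8 new -> 11 infected
Step 2: +8 new -> 19 infected
Step 3: +7 new -> 26 infected
Step 4: +4 new -> 30 infected
Step 5: +6 new -> 36 infected
Step 6: +3 new -> 39 infected

Answer: 39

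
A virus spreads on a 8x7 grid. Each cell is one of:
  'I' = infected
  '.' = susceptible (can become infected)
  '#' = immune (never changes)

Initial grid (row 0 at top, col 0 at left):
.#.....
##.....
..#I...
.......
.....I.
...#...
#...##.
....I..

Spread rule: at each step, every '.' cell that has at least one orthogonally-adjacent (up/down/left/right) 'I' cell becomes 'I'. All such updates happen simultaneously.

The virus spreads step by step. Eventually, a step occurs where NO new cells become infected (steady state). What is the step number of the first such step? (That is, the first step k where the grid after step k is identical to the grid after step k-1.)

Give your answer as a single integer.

Answer: 7

Derivation:
Step 0 (initial): 3 infected
Step 1: +9 new -> 12 infected
Step 2: +13 new -> 25 infected
Step 3: +9 new -> 34 infected
Step 4: +8 new -> 42 infected
Step 5: +4 new -> 46 infected
Step 6: +1 new -> 47 infected
Step 7: +0 new -> 47 infected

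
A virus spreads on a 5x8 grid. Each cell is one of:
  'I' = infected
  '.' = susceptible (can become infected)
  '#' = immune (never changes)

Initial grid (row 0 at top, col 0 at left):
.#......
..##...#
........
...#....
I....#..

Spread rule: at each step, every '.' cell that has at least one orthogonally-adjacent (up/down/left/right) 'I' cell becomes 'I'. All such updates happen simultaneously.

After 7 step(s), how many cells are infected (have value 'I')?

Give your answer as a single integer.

Step 0 (initial): 1 infected
Step 1: +2 new -> 3 infected
Step 2: +3 new -> 6 infected
Step 3: +4 new -> 10 infected
Step 4: +4 new -> 14 infected
Step 5: +2 new -> 16 infected
Step 6: +2 new -> 18 infected
Step 7: +3 new -> 21 infected

Answer: 21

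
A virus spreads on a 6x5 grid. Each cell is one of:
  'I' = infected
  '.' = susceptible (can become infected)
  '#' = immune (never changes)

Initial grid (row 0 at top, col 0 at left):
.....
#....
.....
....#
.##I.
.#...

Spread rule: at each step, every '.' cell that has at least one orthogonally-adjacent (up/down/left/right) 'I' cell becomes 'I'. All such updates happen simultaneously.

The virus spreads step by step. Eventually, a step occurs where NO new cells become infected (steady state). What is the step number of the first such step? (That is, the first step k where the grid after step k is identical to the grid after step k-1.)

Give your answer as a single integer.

Step 0 (initial): 1 infected
Step 1: +3 new -> 4 infected
Step 2: +4 new -> 8 infected
Step 3: +4 new -> 12 infected
Step 4: +5 new -> 17 infected
Step 5: +5 new -> 22 infected
Step 6: +2 new -> 24 infected
Step 7: +1 new -> 25 infected
Step 8: +0 new -> 25 infected

Answer: 8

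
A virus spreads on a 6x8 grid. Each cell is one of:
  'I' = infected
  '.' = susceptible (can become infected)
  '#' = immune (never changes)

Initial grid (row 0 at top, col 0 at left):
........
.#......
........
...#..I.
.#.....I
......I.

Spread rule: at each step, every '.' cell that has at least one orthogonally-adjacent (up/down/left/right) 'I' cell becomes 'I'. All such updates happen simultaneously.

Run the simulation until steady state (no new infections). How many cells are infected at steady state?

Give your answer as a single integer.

Answer: 45

Derivation:
Step 0 (initial): 3 infected
Step 1: +6 new -> 9 infected
Step 2: +6 new -> 15 infected
Step 3: +6 new -> 21 infected
Step 4: +6 new -> 27 infected
Step 5: +5 new -> 32 infected
Step 6: +5 new -> 37 infected
Step 7: +4 new -> 41 infected
Step 8: +3 new -> 44 infected
Step 9: +1 new -> 45 infected
Step 10: +0 new -> 45 infected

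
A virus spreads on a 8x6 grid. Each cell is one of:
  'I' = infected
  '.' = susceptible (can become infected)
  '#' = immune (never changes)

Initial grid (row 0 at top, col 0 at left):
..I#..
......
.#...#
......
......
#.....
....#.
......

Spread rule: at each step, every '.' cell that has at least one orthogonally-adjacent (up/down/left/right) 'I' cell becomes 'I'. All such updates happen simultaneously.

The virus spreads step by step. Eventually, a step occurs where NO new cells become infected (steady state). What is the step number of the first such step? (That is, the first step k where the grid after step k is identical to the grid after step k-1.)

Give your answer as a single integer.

Answer: 11

Derivation:
Step 0 (initial): 1 infected
Step 1: +2 new -> 3 infected
Step 2: +4 new -> 7 infected
Step 3: +4 new -> 11 infected
Step 4: +7 new -> 18 infected
Step 5: +6 new -> 24 infected
Step 6: +6 new -> 30 infected
Step 7: +5 new -> 35 infected
Step 8: +4 new -> 39 infected
Step 9: +3 new -> 42 infected
Step 10: +1 new -> 43 infected
Step 11: +0 new -> 43 infected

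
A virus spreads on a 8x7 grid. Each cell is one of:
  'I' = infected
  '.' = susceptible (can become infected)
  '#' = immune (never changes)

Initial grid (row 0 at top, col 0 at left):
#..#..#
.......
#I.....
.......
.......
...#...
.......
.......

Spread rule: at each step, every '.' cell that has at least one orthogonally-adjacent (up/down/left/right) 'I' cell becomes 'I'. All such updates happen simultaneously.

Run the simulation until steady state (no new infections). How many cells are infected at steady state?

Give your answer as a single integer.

Answer: 51

Derivation:
Step 0 (initial): 1 infected
Step 1: +3 new -> 4 infected
Step 2: +7 new -> 11 infected
Step 3: +7 new -> 18 infected
Step 4: +7 new -> 25 infected
Step 5: +8 new -> 33 infected
Step 6: +8 new -> 41 infected
Step 7: +4 new -> 45 infected
Step 8: +3 new -> 48 infected
Step 9: +2 new -> 50 infected
Step 10: +1 new -> 51 infected
Step 11: +0 new -> 51 infected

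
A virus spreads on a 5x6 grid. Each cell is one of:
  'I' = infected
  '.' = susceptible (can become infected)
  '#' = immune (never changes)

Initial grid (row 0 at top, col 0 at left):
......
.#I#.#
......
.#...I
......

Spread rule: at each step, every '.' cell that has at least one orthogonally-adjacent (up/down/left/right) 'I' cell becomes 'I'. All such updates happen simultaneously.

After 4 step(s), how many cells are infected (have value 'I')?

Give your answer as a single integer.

Step 0 (initial): 2 infected
Step 1: +5 new -> 7 infected
Step 2: +8 new -> 15 infected
Step 3: +6 new -> 21 infected
Step 4: +4 new -> 25 infected

Answer: 25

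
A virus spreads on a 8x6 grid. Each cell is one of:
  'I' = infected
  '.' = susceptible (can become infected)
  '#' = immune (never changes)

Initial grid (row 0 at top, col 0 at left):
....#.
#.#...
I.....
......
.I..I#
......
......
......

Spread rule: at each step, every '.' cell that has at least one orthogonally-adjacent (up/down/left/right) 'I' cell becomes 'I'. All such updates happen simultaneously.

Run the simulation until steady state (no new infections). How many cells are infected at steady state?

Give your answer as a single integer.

Step 0 (initial): 3 infected
Step 1: +9 new -> 12 infected
Step 2: +12 new -> 24 infected
Step 3: +10 new -> 34 infected
Step 4: +8 new -> 42 infected
Step 5: +2 new -> 44 infected
Step 6: +0 new -> 44 infected

Answer: 44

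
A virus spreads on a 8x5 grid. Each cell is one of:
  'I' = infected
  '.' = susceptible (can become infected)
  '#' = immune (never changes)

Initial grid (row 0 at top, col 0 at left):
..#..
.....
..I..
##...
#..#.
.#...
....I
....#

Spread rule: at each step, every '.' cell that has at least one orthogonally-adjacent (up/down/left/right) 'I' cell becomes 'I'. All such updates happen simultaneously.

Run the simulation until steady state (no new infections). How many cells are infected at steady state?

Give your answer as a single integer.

Answer: 33

Derivation:
Step 0 (initial): 2 infected
Step 1: +6 new -> 8 infected
Step 2: +10 new -> 18 infected
Step 3: +9 new -> 27 infected
Step 4: +4 new -> 31 infected
Step 5: +2 new -> 33 infected
Step 6: +0 new -> 33 infected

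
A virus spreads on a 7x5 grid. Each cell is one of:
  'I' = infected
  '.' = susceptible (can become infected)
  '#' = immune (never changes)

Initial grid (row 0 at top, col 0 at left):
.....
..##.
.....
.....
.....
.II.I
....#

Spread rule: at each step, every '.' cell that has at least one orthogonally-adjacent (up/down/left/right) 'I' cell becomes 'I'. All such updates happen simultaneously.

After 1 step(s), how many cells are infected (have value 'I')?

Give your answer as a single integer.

Answer: 10

Derivation:
Step 0 (initial): 3 infected
Step 1: +7 new -> 10 infected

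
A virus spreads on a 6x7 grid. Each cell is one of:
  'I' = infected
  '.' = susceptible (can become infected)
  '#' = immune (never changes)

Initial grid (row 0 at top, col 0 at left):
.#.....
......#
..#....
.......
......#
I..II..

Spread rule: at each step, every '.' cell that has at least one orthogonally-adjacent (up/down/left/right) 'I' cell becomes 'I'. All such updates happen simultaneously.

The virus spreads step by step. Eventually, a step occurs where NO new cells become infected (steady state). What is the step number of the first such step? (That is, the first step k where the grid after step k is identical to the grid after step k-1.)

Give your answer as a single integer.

Answer: 8

Derivation:
Step 0 (initial): 3 infected
Step 1: +6 new -> 9 infected
Step 2: +7 new -> 16 infected
Step 3: +6 new -> 22 infected
Step 4: +6 new -> 28 infected
Step 5: +7 new -> 35 infected
Step 6: +2 new -> 37 infected
Step 7: +1 new -> 38 infected
Step 8: +0 new -> 38 infected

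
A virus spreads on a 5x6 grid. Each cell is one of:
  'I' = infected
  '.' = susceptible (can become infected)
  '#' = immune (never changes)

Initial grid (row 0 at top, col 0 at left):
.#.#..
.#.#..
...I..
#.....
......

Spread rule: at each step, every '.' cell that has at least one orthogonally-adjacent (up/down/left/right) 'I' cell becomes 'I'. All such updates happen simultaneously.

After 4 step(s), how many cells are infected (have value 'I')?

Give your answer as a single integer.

Step 0 (initial): 1 infected
Step 1: +3 new -> 4 infected
Step 2: +7 new -> 11 infected
Step 3: +8 new -> 19 infected
Step 4: +4 new -> 23 infected

Answer: 23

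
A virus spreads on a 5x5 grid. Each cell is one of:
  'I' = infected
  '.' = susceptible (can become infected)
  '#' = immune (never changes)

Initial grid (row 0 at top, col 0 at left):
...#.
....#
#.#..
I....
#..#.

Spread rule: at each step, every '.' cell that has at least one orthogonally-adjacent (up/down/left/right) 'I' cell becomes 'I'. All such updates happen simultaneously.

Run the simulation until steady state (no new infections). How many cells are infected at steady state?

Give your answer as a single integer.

Step 0 (initial): 1 infected
Step 1: +1 new -> 2 infected
Step 2: +3 new -> 5 infected
Step 3: +3 new -> 8 infected
Step 4: +5 new -> 13 infected
Step 5: +5 new -> 18 infected
Step 6: +0 new -> 18 infected

Answer: 18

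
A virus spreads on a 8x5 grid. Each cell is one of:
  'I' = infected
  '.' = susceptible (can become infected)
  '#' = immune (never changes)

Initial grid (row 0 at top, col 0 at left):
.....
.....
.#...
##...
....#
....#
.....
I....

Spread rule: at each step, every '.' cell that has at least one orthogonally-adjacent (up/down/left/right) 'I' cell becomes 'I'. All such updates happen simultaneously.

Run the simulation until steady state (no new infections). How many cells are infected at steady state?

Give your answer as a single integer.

Answer: 35

Derivation:
Step 0 (initial): 1 infected
Step 1: +2 new -> 3 infected
Step 2: +3 new -> 6 infected
Step 3: +4 new -> 10 infected
Step 4: +4 new -> 14 infected
Step 5: +3 new -> 17 infected
Step 6: +2 new -> 19 infected
Step 7: +2 new -> 21 infected
Step 8: +3 new -> 24 infected
Step 9: +4 new -> 28 infected
Step 10: +4 new -> 32 infected
Step 11: +3 new -> 35 infected
Step 12: +0 new -> 35 infected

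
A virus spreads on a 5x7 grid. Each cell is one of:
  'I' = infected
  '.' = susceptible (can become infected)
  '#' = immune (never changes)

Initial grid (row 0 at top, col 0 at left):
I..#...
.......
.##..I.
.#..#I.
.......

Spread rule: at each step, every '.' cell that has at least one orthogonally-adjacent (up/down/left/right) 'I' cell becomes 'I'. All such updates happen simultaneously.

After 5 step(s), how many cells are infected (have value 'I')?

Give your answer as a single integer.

Step 0 (initial): 3 infected
Step 1: +7 new -> 10 infected
Step 2: +9 new -> 19 infected
Step 3: +7 new -> 26 infected
Step 4: +3 new -> 29 infected
Step 5: +1 new -> 30 infected

Answer: 30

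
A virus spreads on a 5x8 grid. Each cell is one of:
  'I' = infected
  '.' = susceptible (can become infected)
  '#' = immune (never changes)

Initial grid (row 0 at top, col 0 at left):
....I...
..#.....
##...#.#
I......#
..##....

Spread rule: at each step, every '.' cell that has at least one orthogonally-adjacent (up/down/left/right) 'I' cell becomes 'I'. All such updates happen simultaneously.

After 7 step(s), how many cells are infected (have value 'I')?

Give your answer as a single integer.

Step 0 (initial): 2 infected
Step 1: +5 new -> 7 infected
Step 2: +7 new -> 14 infected
Step 3: +7 new -> 21 infected
Step 4: +6 new -> 27 infected
Step 5: +3 new -> 30 infected
Step 6: +1 new -> 31 infected
Step 7: +1 new -> 32 infected

Answer: 32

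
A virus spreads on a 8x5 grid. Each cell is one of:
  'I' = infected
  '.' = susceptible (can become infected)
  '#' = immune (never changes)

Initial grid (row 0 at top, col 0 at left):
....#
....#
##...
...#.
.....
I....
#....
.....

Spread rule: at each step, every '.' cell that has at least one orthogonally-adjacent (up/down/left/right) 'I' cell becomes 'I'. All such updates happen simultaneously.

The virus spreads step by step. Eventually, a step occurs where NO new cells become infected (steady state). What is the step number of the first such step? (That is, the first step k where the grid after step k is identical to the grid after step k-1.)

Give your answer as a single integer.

Step 0 (initial): 1 infected
Step 1: +2 new -> 3 infected
Step 2: +4 new -> 7 infected
Step 3: +5 new -> 12 infected
Step 4: +6 new -> 18 infected
Step 5: +4 new -> 22 infected
Step 6: +4 new -> 26 infected
Step 7: +4 new -> 30 infected
Step 8: +3 new -> 33 infected
Step 9: +1 new -> 34 infected
Step 10: +0 new -> 34 infected

Answer: 10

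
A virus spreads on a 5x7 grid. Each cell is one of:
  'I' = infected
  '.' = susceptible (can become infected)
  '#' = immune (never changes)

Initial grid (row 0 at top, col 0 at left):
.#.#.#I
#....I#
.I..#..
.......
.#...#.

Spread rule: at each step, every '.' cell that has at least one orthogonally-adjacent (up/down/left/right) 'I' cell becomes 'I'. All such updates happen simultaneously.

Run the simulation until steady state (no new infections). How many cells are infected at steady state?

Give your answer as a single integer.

Answer: 26

Derivation:
Step 0 (initial): 3 infected
Step 1: +6 new -> 9 infected
Step 2: +8 new -> 17 infected
Step 3: +6 new -> 23 infected
Step 4: +3 new -> 26 infected
Step 5: +0 new -> 26 infected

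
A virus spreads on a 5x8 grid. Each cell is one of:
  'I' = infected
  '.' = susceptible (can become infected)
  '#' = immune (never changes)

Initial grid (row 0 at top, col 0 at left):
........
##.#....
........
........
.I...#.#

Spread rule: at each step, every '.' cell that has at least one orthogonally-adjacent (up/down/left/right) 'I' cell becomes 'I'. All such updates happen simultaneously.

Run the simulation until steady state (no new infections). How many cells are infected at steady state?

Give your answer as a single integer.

Answer: 35

Derivation:
Step 0 (initial): 1 infected
Step 1: +3 new -> 4 infected
Step 2: +4 new -> 8 infected
Step 3: +4 new -> 12 infected
Step 4: +3 new -> 15 infected
Step 5: +3 new -> 18 infected
Step 6: +5 new -> 23 infected
Step 7: +6 new -> 29 infected
Step 8: +3 new -> 32 infected
Step 9: +2 new -> 34 infected
Step 10: +1 new -> 35 infected
Step 11: +0 new -> 35 infected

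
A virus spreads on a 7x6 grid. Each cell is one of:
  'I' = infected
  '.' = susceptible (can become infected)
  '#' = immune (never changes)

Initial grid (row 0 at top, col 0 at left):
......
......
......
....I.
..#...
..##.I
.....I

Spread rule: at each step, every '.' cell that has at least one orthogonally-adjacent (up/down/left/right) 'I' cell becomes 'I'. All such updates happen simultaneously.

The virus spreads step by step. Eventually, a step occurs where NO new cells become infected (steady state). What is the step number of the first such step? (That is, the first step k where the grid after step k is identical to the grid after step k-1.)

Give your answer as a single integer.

Answer: 8

Derivation:
Step 0 (initial): 3 infected
Step 1: +7 new -> 10 infected
Step 2: +6 new -> 16 infected
Step 3: +6 new -> 22 infected
Step 4: +7 new -> 29 infected
Step 5: +6 new -> 35 infected
Step 6: +3 new -> 38 infected
Step 7: +1 new -> 39 infected
Step 8: +0 new -> 39 infected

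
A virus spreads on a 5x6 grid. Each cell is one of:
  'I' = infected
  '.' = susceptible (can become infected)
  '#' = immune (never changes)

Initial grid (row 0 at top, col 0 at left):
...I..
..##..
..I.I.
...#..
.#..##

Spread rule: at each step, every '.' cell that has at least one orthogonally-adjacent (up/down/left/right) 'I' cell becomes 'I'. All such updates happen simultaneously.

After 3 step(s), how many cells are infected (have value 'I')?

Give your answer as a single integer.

Answer: 23

Derivation:
Step 0 (initial): 3 infected
Step 1: +8 new -> 11 infected
Step 2: +8 new -> 19 infected
Step 3: +4 new -> 23 infected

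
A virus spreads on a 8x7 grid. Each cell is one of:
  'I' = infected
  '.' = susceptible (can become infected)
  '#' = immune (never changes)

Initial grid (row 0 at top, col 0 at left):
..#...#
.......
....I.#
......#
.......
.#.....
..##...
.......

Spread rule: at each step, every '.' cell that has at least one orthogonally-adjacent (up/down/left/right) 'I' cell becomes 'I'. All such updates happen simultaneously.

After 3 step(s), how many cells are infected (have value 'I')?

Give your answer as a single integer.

Step 0 (initial): 1 infected
Step 1: +4 new -> 5 infected
Step 2: +7 new -> 12 infected
Step 3: +9 new -> 21 infected

Answer: 21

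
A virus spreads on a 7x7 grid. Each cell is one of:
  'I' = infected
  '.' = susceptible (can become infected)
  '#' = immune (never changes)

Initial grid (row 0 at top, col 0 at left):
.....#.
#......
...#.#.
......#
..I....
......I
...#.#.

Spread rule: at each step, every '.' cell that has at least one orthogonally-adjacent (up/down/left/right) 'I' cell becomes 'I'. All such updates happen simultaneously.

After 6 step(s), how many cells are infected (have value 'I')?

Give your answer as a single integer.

Step 0 (initial): 2 infected
Step 1: +7 new -> 9 infected
Step 2: +10 new -> 19 infected
Step 3: +8 new -> 27 infected
Step 4: +6 new -> 33 infected
Step 5: +3 new -> 36 infected
Step 6: +3 new -> 39 infected

Answer: 39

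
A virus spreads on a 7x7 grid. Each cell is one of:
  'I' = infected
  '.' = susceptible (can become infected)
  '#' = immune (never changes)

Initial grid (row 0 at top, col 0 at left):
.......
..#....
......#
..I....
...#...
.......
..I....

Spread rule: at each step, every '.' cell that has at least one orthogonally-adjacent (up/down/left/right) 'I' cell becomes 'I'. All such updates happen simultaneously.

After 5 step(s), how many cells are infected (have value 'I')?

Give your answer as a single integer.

Step 0 (initial): 2 infected
Step 1: +7 new -> 9 infected
Step 2: +9 new -> 18 infected
Step 3: +10 new -> 28 infected
Step 4: +9 new -> 37 infected
Step 5: +6 new -> 43 infected

Answer: 43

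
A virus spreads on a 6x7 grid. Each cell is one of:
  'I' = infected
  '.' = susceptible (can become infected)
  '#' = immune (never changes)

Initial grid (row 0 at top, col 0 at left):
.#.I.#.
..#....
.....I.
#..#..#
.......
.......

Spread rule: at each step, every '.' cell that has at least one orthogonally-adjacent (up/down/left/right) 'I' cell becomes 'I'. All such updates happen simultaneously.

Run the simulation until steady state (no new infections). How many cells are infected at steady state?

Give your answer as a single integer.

Answer: 36

Derivation:
Step 0 (initial): 2 infected
Step 1: +7 new -> 9 infected
Step 2: +5 new -> 14 infected
Step 3: +5 new -> 19 infected
Step 4: +5 new -> 24 infected
Step 5: +5 new -> 29 infected
Step 6: +3 new -> 32 infected
Step 7: +3 new -> 35 infected
Step 8: +1 new -> 36 infected
Step 9: +0 new -> 36 infected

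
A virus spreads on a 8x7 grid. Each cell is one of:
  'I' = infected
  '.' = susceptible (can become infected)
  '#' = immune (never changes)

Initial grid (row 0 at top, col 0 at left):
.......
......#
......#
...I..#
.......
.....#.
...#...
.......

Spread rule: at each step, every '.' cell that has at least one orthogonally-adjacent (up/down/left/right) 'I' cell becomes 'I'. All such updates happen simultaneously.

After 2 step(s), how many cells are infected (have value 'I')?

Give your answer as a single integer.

Answer: 13

Derivation:
Step 0 (initial): 1 infected
Step 1: +4 new -> 5 infected
Step 2: +8 new -> 13 infected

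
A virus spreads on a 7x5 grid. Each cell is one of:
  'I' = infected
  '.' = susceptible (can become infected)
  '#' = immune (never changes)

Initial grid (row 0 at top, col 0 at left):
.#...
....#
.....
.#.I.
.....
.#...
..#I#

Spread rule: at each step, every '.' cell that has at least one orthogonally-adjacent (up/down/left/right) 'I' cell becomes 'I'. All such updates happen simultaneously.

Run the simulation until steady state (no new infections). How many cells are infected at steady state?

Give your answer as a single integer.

Answer: 29

Derivation:
Step 0 (initial): 2 infected
Step 1: +5 new -> 7 infected
Step 2: +7 new -> 14 infected
Step 3: +4 new -> 18 infected
Step 4: +5 new -> 23 infected
Step 5: +3 new -> 26 infected
Step 6: +2 new -> 28 infected
Step 7: +1 new -> 29 infected
Step 8: +0 new -> 29 infected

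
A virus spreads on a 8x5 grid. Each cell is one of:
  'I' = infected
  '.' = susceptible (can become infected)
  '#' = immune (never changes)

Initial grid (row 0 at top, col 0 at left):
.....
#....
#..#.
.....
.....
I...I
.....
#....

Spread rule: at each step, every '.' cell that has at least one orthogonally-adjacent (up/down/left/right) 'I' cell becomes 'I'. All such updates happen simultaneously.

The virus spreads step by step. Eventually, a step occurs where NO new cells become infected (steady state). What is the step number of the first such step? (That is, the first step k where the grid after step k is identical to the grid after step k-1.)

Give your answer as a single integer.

Step 0 (initial): 2 infected
Step 1: +6 new -> 8 infected
Step 2: +8 new -> 16 infected
Step 3: +7 new -> 23 infected
Step 4: +4 new -> 27 infected
Step 5: +4 new -> 31 infected
Step 6: +3 new -> 34 infected
Step 7: +2 new -> 36 infected
Step 8: +0 new -> 36 infected

Answer: 8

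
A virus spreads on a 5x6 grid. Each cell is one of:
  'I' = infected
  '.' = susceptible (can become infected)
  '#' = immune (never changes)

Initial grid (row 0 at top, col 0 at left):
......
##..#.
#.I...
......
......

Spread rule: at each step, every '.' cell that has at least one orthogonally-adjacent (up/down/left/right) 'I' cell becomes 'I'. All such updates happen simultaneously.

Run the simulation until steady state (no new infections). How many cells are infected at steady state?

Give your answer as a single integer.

Step 0 (initial): 1 infected
Step 1: +4 new -> 5 infected
Step 2: +6 new -> 11 infected
Step 3: +7 new -> 18 infected
Step 4: +6 new -> 24 infected
Step 5: +2 new -> 26 infected
Step 6: +0 new -> 26 infected

Answer: 26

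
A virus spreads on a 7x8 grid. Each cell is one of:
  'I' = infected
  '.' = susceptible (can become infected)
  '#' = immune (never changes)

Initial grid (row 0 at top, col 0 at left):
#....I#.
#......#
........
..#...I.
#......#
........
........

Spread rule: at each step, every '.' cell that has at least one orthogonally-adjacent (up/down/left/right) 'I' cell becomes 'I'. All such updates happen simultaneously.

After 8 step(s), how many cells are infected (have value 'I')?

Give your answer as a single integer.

Step 0 (initial): 2 infected
Step 1: +6 new -> 8 infected
Step 2: +8 new -> 16 infected
Step 3: +8 new -> 24 infected
Step 4: +7 new -> 31 infected
Step 5: +5 new -> 36 infected
Step 6: +4 new -> 40 infected
Step 7: +4 new -> 44 infected
Step 8: +3 new -> 47 infected

Answer: 47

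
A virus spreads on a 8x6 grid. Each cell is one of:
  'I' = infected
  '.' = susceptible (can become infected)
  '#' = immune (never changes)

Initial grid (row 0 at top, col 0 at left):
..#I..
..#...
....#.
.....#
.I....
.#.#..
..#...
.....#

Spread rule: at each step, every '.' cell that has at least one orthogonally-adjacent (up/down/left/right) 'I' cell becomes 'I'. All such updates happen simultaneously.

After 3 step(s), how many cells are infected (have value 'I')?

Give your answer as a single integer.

Answer: 23

Derivation:
Step 0 (initial): 2 infected
Step 1: +5 new -> 7 infected
Step 2: +9 new -> 16 infected
Step 3: +7 new -> 23 infected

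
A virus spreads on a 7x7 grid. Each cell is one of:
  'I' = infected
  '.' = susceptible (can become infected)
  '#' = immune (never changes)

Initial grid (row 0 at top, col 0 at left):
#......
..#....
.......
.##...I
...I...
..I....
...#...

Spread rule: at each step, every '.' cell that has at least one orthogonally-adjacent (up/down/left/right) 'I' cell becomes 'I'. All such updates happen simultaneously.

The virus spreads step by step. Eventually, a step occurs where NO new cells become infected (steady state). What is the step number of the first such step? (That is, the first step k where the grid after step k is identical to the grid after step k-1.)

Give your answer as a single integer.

Answer: 7

Derivation:
Step 0 (initial): 3 infected
Step 1: +9 new -> 12 infected
Step 2: +10 new -> 22 infected
Step 3: +10 new -> 32 infected
Step 4: +6 new -> 38 infected
Step 5: +4 new -> 42 infected
Step 6: +2 new -> 44 infected
Step 7: +0 new -> 44 infected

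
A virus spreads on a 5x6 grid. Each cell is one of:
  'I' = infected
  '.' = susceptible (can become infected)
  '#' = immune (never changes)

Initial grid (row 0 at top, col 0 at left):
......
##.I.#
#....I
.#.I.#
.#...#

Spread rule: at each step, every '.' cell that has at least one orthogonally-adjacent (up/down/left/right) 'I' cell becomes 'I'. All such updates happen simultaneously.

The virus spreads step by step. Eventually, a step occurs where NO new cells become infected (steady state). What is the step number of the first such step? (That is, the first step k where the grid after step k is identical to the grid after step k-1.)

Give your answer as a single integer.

Answer: 5

Derivation:
Step 0 (initial): 3 infected
Step 1: +8 new -> 11 infected
Step 2: +5 new -> 16 infected
Step 3: +3 new -> 19 infected
Step 4: +1 new -> 20 infected
Step 5: +0 new -> 20 infected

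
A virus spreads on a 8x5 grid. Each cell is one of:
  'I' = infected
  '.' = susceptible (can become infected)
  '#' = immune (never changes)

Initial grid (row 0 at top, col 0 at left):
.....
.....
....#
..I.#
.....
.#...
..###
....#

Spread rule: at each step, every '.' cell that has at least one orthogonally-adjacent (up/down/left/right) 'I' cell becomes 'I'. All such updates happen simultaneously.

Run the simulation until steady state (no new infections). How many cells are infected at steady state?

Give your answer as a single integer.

Step 0 (initial): 1 infected
Step 1: +4 new -> 5 infected
Step 2: +7 new -> 12 infected
Step 3: +7 new -> 19 infected
Step 4: +6 new -> 25 infected
Step 5: +3 new -> 28 infected
Step 6: +2 new -> 30 infected
Step 7: +1 new -> 31 infected
Step 8: +1 new -> 32 infected
Step 9: +1 new -> 33 infected
Step 10: +0 new -> 33 infected

Answer: 33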